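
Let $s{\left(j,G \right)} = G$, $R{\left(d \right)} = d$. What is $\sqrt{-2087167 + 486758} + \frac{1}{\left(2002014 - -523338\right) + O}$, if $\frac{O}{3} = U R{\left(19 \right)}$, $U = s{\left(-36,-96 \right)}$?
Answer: $\frac{1}{2519880} + i \sqrt{1600409} \approx 3.9684 \cdot 10^{-7} + 1265.1 i$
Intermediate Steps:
$U = -96$
$O = -5472$ ($O = 3 \left(\left(-96\right) 19\right) = 3 \left(-1824\right) = -5472$)
$\sqrt{-2087167 + 486758} + \frac{1}{\left(2002014 - -523338\right) + O} = \sqrt{-2087167 + 486758} + \frac{1}{\left(2002014 - -523338\right) - 5472} = \sqrt{-1600409} + \frac{1}{\left(2002014 + 523338\right) - 5472} = i \sqrt{1600409} + \frac{1}{2525352 - 5472} = i \sqrt{1600409} + \frac{1}{2519880} = \frac{1}{2519880} + i \sqrt{1600409}$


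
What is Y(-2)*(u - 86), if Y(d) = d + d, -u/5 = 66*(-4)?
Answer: -4936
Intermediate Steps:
u = 1320 (u = -330*(-4) = -5*(-264) = 1320)
Y(d) = 2*d
Y(-2)*(u - 86) = (2*(-2))*(1320 - 86) = -4*1234 = -4936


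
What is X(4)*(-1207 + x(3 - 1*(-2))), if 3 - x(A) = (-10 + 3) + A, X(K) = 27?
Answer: -32454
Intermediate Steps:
x(A) = 10 - A (x(A) = 3 - ((-10 + 3) + A) = 3 - (-7 + A) = 3 + (7 - A) = 10 - A)
X(4)*(-1207 + x(3 - 1*(-2))) = 27*(-1207 + (10 - (3 - 1*(-2)))) = 27*(-1207 + (10 - (3 + 2))) = 27*(-1207 + (10 - 1*5)) = 27*(-1207 + (10 - 5)) = 27*(-1207 + 5) = 27*(-1202) = -32454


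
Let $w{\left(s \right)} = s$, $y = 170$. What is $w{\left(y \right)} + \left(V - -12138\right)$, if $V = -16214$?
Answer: $-3906$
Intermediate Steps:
$w{\left(y \right)} + \left(V - -12138\right) = 170 - 4076 = -3906$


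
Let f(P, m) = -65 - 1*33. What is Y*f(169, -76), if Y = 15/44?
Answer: -735/22 ≈ -33.409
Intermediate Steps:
Y = 15/44 (Y = 15*(1/44) = 15/44 ≈ 0.34091)
f(P, m) = -98 (f(P, m) = -65 - 33 = -98)
Y*f(169, -76) = (15/44)*(-98) = -735/22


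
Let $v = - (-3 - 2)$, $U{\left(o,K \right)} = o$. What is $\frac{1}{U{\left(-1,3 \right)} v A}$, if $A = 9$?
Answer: $- \frac{1}{45} \approx -0.022222$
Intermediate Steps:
$v = 5$ ($v = \left(-1\right) \left(-5\right) = 5$)
$\frac{1}{U{\left(-1,3 \right)} v A} = \frac{1}{\left(-1\right) 5 \cdot 9} = \frac{1}{\left(-5\right) 9} = \frac{1}{-45} = - \frac{1}{45}$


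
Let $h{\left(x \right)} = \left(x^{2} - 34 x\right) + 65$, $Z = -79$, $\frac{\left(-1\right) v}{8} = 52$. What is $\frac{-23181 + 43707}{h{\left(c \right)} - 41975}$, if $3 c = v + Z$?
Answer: $- \frac{622}{275} \approx -2.2618$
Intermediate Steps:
$v = -416$ ($v = \left(-8\right) 52 = -416$)
$c = -165$ ($c = \frac{-416 - 79}{3} = \frac{1}{3} \left(-495\right) = -165$)
$h{\left(x \right)} = 65 + x^{2} - 34 x$
$\frac{-23181 + 43707}{h{\left(c \right)} - 41975} = \frac{-23181 + 43707}{\left(65 + \left(-165\right)^{2} - -5610\right) - 41975} = \frac{20526}{\left(65 + 27225 + 5610\right) - 41975} = \frac{20526}{32900 - 41975} = \frac{20526}{-9075} = 20526 \left(- \frac{1}{9075}\right) = - \frac{622}{275}$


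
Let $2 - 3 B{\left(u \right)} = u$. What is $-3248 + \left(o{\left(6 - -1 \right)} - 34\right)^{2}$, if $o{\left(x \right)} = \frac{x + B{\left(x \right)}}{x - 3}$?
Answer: $- \frac{19628}{9} \approx -2180.9$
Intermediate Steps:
$B{\left(u \right)} = \frac{2}{3} - \frac{u}{3}$
$o{\left(x \right)} = \frac{\frac{2}{3} + \frac{2 x}{3}}{-3 + x}$ ($o{\left(x \right)} = \frac{x - \left(- \frac{2}{3} + \frac{x}{3}\right)}{x - 3} = \frac{\frac{2}{3} + \frac{2 x}{3}}{-3 + x}$)
$-3248 + \left(o{\left(6 - -1 \right)} - 34\right)^{2} = -3248 + \left(\frac{2 \left(1 + \left(6 - -1\right)\right)}{3 \left(-3 + \left(6 - -1\right)\right)} - 34\right)^{2} = -3248 + \left(\frac{2 \left(1 + \left(6 + 1\right)\right)}{3 \left(-3 + \left(6 + 1\right)\right)} - 34\right)^{2} = -3248 + \left(\frac{2 \left(1 + 7\right)}{3 \left(-3 + 7\right)} - 34\right)^{2} = -3248 + \left(\frac{2}{3} \cdot \frac{1}{4} \cdot 8 - 34\right)^{2} = -3248 + \left(\frac{4}{3} - 34\right)^{2} = -3248 + \left(- \frac{98}{3}\right)^{2} = -3248 + \frac{9604}{9} = - \frac{19628}{9}$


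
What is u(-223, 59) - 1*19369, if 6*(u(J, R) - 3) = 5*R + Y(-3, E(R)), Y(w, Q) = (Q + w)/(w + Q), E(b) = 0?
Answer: -57950/3 ≈ -19317.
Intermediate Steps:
Y(w, Q) = 1 (Y(w, Q) = (Q + w)/(Q + w) = 1)
u(J, R) = 19/6 + 5*R/6 (u(J, R) = 3 + (5*R + 1)/6 = 3 + (1 + 5*R)/6 = 3 + (⅙ + 5*R/6) = 19/6 + 5*R/6)
u(-223, 59) - 1*19369 = (19/6 + (⅚)*59) - 1*19369 = (19/6 + 295/6) - 19369 = 157/3 - 19369 = -57950/3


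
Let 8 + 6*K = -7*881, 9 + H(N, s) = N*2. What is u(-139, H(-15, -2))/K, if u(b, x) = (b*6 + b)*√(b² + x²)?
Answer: 5838*√20842/6175 ≈ 136.49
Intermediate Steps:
H(N, s) = -9 + 2*N (H(N, s) = -9 + N*2 = -9 + 2*N)
K = -6175/6 (K = -4/3 + (-7*881)/6 = -4/3 + (⅙)*(-6167) = -4/3 - 6167/6 = -6175/6 ≈ -1029.2)
u(b, x) = 7*b*√(b² + x²) (u(b, x) = (6*b + b)*√(b² + x²) = (7*b)*√(b² + x²) = 7*b*√(b² + x²))
u(-139, H(-15, -2))/K = (7*(-139)*√((-139)² + (-9 + 2*(-15))²))/(-6175/6) = (7*(-139)*√(19321 + (-9 - 30)²))*(-6/6175) = (7*(-139)*√(19321 + (-39)²))*(-6/6175) = (7*(-139)*√(19321 + 1521))*(-6/6175) = (7*(-139)*√20842)*(-6/6175) = -973*√20842*(-6/6175) = 5838*√20842/6175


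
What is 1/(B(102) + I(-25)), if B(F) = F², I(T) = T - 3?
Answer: 1/10376 ≈ 9.6376e-5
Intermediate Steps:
I(T) = -3 + T
1/(B(102) + I(-25)) = 1/(102² + (-3 - 25)) = 1/(10404 - 28) = 1/10376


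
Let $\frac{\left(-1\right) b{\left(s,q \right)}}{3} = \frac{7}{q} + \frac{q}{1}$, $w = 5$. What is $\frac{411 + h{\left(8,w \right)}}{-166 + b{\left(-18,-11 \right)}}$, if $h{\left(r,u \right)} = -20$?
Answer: $- \frac{4301}{1442} \approx -2.9827$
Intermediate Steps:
$b{\left(s,q \right)} = - \frac{21}{q} - 3 q$ ($b{\left(s,q \right)} = - 3 \left(\frac{7}{q} + \frac{q}{1}\right) = - 3 \left(\frac{7}{q} + q 1\right) = - 3 \left(\frac{7}{q} + q\right) = - 3 \left(q + \frac{7}{q}\right) = - \frac{21}{q} - 3 q$)
$\frac{411 + h{\left(8,w \right)}}{-166 + b{\left(-18,-11 \right)}} = \frac{411 - 20}{-166 - \left(-33 + \frac{21}{-11}\right)} = \frac{391}{-166 + \left(\left(-21\right) \left(- \frac{1}{11}\right) + 33\right)} = \frac{391}{-166 + \left(\frac{21}{11} + 33\right)} = \frac{391}{-166 + \frac{384}{11}} = \frac{391}{- \frac{1442}{11}} = 391 \left(- \frac{11}{1442}\right) = - \frac{4301}{1442}$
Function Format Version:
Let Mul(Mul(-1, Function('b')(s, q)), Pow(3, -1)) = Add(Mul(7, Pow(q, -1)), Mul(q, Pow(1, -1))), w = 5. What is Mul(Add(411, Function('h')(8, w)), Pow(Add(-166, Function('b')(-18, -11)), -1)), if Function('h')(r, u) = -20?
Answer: Rational(-4301, 1442) ≈ -2.9827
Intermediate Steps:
Function('b')(s, q) = Add(Mul(-21, Pow(q, -1)), Mul(-3, q)) (Function('b')(s, q) = Mul(-3, Add(Mul(7, Pow(q, -1)), Mul(q, Pow(1, -1)))) = Mul(-3, Add(Mul(7, Pow(q, -1)), Mul(q, 1))) = Mul(-3, Add(Mul(7, Pow(q, -1)), q)) = Mul(-3, Add(q, Mul(7, Pow(q, -1)))) = Add(Mul(-21, Pow(q, -1)), Mul(-3, q)))
Mul(Add(411, Function('h')(8, w)), Pow(Add(-166, Function('b')(-18, -11)), -1)) = Mul(Add(411, -20), Pow(Add(-166, Add(Mul(-21, Pow(-11, -1)), Mul(-3, -11))), -1)) = Mul(391, Pow(Add(-166, Add(Mul(-21, Rational(-1, 11)), 33)), -1)) = Mul(391, Pow(Add(-166, Add(Rational(21, 11), 33)), -1)) = Mul(391, Pow(Add(-166, Rational(384, 11)), -1)) = Mul(391, Pow(Rational(-1442, 11), -1)) = Mul(391, Rational(-11, 1442)) = Rational(-4301, 1442)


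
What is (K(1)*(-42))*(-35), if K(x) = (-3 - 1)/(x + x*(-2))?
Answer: 5880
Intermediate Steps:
K(x) = 4/x (K(x) = -4/(x - 2*x) = -4*(-1/x) = -(-4)/x = 4/x)
(K(1)*(-42))*(-35) = ((4/1)*(-42))*(-35) = ((4*1)*(-42))*(-35) = (4*(-42))*(-35) = -168*(-35) = 5880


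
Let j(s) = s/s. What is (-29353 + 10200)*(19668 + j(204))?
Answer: -376720357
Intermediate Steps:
j(s) = 1
(-29353 + 10200)*(19668 + j(204)) = (-29353 + 10200)*(19668 + 1) = -19153*19669 = -376720357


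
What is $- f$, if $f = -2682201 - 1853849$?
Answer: $4536050$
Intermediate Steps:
$f = -4536050$ ($f = -2682201 - 1853849 = -4536050$)
$- f = \left(-1\right) \left(-4536050\right) = 4536050$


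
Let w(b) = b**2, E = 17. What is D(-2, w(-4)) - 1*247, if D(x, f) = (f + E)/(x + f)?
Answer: -3425/14 ≈ -244.64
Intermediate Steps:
D(x, f) = (17 + f)/(f + x) (D(x, f) = (f + 17)/(x + f) = (17 + f)/(f + x))
D(-2, w(-4)) - 1*247 = (17 + (-4)**2)/((-4)**2 - 2) - 1*247 = (17 + 16)/(16 - 2) - 247 = 33/14 - 247 = -3425/14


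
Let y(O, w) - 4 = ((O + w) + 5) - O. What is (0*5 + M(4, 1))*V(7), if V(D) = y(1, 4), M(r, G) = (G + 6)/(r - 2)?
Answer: 91/2 ≈ 45.500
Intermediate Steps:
M(r, G) = (6 + G)/(-2 + r)
y(O, w) = 9 + w (y(O, w) = 4 + (((O + w) + 5) - O) = 4 + ((5 + O + w) - O) = 4 + (5 + w) = 9 + w)
V(D) = 13 (V(D) = 9 + 4 = 13)
(0*5 + M(4, 1))*V(7) = (0*5 + (6 + 1)/(-2 + 4))*13 = (0 + 7/2)*13 = (7/2)*13 = 91/2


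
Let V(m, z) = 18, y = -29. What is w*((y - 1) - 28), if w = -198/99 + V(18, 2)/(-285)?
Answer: 11368/95 ≈ 119.66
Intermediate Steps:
w = -196/95 (w = -198/99 + 18/(-285) = -198*1/99 + 18*(-1/285) = -2 - 6/95 = -196/95 ≈ -2.0632)
w*((y - 1) - 28) = -196*((-29 - 1) - 28)/95 = -196*(-30 - 28)/95 = -196/95*(-58) = 11368/95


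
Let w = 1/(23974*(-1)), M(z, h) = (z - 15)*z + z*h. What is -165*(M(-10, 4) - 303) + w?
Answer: 367881029/23974 ≈ 15345.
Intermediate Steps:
M(z, h) = h*z + z*(-15 + z) (M(z, h) = (-15 + z)*z + h*z = z*(-15 + z) + h*z = h*z + z*(-15 + z))
w = -1/23974 (w = 1/(-23974) = -1/23974 ≈ -4.1712e-5)
-165*(M(-10, 4) - 303) + w = -165*(-10*(-15 + 4 - 10) - 303) - 1/23974 = -165*(-10*(-21) - 303) - 1/23974 = -165*(210 - 303) - 1/23974 = -165*(-93) - 1/23974 = 15345 - 1/23974 = 367881029/23974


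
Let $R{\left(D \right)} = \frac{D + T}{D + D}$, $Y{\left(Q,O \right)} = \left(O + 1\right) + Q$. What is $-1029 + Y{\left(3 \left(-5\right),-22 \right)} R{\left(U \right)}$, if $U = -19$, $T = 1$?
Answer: $- \frac{19875}{19} \approx -1046.1$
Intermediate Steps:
$Y{\left(Q,O \right)} = 1 + O + Q$ ($Y{\left(Q,O \right)} = \left(1 + O\right) + Q = 1 + O + Q$)
$R{\left(D \right)} = \frac{1 + D}{2 D}$ ($R{\left(D \right)} = \frac{D + 1}{D + D} = \frac{1 + D}{2 D}$)
$-1029 + Y{\left(3 \left(-5\right),-22 \right)} R{\left(U \right)} = -1029 + \left(1 - 22 + 3 \left(-5\right)\right) \frac{1 - 19}{2 \left(-19\right)} = -1029 + \left(1 - 22 - 15\right) \frac{1}{2} \left(- \frac{1}{19}\right) \left(-18\right) = -1029 - \frac{324}{19} = - \frac{19875}{19}$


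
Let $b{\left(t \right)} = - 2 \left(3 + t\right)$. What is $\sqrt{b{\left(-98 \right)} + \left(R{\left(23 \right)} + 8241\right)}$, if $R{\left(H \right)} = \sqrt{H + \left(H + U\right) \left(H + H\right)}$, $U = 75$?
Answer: $\sqrt{8431 + \sqrt{4531}} \approx 92.186$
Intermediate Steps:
$R{\left(H \right)} = \sqrt{H + 2 H \left(75 + H\right)}$ ($R{\left(H \right)} = \sqrt{H + \left(H + 75\right) \left(H + H\right)} = \sqrt{H + \left(75 + H\right) 2 H} = \sqrt{H + 2 H \left(75 + H\right)}$)
$b{\left(t \right)} = -6 - 2 t$
$\sqrt{b{\left(-98 \right)} + \left(R{\left(23 \right)} + 8241\right)} = \sqrt{\left(-6 - -196\right) + \left(\sqrt{23 \left(151 + 2 \cdot 23\right)} + 8241\right)} = \sqrt{\left(-6 + 196\right) + \left(\sqrt{23 \left(151 + 46\right)} + 8241\right)} = \sqrt{190 + \left(\sqrt{23 \cdot 197} + 8241\right)} = \sqrt{190 + \left(\sqrt{4531} + 8241\right)} = \sqrt{190 + \left(8241 + \sqrt{4531}\right)} = \sqrt{8431 + \sqrt{4531}}$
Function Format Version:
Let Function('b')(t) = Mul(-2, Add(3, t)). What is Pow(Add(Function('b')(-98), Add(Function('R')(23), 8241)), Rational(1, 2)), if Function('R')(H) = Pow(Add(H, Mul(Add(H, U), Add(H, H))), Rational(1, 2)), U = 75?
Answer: Pow(Add(8431, Pow(4531, Rational(1, 2))), Rational(1, 2)) ≈ 92.186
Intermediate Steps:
Function('R')(H) = Pow(Add(H, Mul(2, H, Add(75, H))), Rational(1, 2)) (Function('R')(H) = Pow(Add(H, Mul(Add(H, 75), Add(H, H))), Rational(1, 2)) = Pow(Add(H, Mul(Add(75, H), Mul(2, H))), Rational(1, 2)) = Pow(Add(H, Mul(2, H, Add(75, H))), Rational(1, 2)))
Function('b')(t) = Add(-6, Mul(-2, t))
Pow(Add(Function('b')(-98), Add(Function('R')(23), 8241)), Rational(1, 2)) = Pow(Add(Add(-6, Mul(-2, -98)), Add(Pow(Mul(23, Add(151, Mul(2, 23))), Rational(1, 2)), 8241)), Rational(1, 2)) = Pow(Add(Add(-6, 196), Add(Pow(Mul(23, Add(151, 46)), Rational(1, 2)), 8241)), Rational(1, 2)) = Pow(Add(190, Add(Pow(Mul(23, 197), Rational(1, 2)), 8241)), Rational(1, 2)) = Pow(Add(190, Add(Pow(4531, Rational(1, 2)), 8241)), Rational(1, 2)) = Pow(Add(190, Add(8241, Pow(4531, Rational(1, 2)))), Rational(1, 2)) = Pow(Add(8431, Pow(4531, Rational(1, 2))), Rational(1, 2))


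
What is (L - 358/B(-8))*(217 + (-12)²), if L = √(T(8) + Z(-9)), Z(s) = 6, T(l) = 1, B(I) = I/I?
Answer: -129238 + 361*√7 ≈ -1.2828e+5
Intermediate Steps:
B(I) = 1
L = √7 (L = √(1 + 6) = √7 ≈ 2.6458)
(L - 358/B(-8))*(217 + (-12)²) = (√7 - 358/1)*(217 + (-12)²) = (√7 - 358*1)*(217 + 144) = (√7 - 358)*361 = (-358 + √7)*361 = -129238 + 361*√7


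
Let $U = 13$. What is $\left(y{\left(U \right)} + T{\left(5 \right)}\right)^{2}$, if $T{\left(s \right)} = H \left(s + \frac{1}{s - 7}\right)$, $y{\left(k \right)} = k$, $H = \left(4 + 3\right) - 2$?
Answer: $\frac{5041}{4} \approx 1260.3$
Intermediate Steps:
$H = 5$ ($H = 7 - 2 = 5$)
$T{\left(s \right)} = 5 s + \frac{5}{-7 + s}$ ($T{\left(s \right)} = 5 \left(s + \frac{1}{s - 7}\right) = 5 \left(s + \frac{1}{-7 + s}\right) = 5 s + \frac{5}{-7 + s}$)
$\left(y{\left(U \right)} + T{\left(5 \right)}\right)^{2} = \left(13 + \frac{5 \left(1 + 5^{2} - 35\right)}{-7 + 5}\right)^{2} = \left(13 + \frac{5 \left(1 + 25 - 35\right)}{-2}\right)^{2} = \left(13 + 5 \left(- \frac{1}{2}\right) \left(-9\right)\right)^{2} = \left(13 + \frac{45}{2}\right)^{2} = \left(\frac{71}{2}\right)^{2} = \frac{5041}{4}$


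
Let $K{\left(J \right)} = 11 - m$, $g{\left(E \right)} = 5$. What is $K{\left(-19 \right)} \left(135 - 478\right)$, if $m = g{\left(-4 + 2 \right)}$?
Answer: $-2058$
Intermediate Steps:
$m = 5$
$K{\left(J \right)} = 6$ ($K{\left(J \right)} = 11 - 5 = 6$)
$K{\left(-19 \right)} \left(135 - 478\right) = 6 \left(135 - 478\right) = 6 \left(-343\right) = -2058$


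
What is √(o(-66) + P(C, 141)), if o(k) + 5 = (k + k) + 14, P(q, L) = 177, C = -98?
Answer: 3*√6 ≈ 7.3485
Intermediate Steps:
o(k) = 9 + 2*k (o(k) = -5 + ((k + k) + 14) = -5 + (2*k + 14) = -5 + (14 + 2*k) = 9 + 2*k)
√(o(-66) + P(C, 141)) = √((9 + 2*(-66)) + 177) = √((9 - 132) + 177) = √(-123 + 177) = √54 = 3*√6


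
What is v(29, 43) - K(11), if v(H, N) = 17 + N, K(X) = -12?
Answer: 72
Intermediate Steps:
v(29, 43) - K(11) = (17 + 43) - 1*(-12) = 60 + 12 = 72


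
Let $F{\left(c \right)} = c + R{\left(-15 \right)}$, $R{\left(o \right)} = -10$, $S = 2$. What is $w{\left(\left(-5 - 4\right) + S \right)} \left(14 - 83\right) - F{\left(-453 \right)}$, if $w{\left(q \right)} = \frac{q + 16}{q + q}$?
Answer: $\frac{7103}{14} \approx 507.36$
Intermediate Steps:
$w{\left(q \right)} = \frac{16 + q}{2 q}$
$F{\left(c \right)} = -10 + c$ ($F{\left(c \right)} = c - 10 = -10 + c$)
$w{\left(\left(-5 - 4\right) + S \right)} \left(14 - 83\right) - F{\left(-453 \right)} = \frac{16 + \left(\left(-5 - 4\right) + 2\right)}{2 \left(\left(-5 - 4\right) + 2\right)} \left(14 - 83\right) - \left(-10 - 453\right) = \frac{16 + \left(-9 + 2\right)}{2 \left(-9 + 2\right)} \left(-69\right) - -463 = \frac{16 - 7}{2 \left(-7\right)} \left(-69\right) + 463 = \frac{1}{2} \left(- \frac{1}{7}\right) 9 \left(-69\right) + 463 = \left(- \frac{9}{14}\right) \left(-69\right) + 463 = \frac{621}{14} + 463 = \frac{7103}{14}$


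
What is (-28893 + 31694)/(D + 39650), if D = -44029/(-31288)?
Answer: 87637688/1240613229 ≈ 0.070641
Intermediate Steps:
D = 44029/31288 (D = -44029*(-1/31288) = 44029/31288 ≈ 1.4072)
(-28893 + 31694)/(D + 39650) = (-28893 + 31694)/(44029/31288 + 39650) = 2801/(1240613229/31288) = 2801*(31288/1240613229) = 87637688/1240613229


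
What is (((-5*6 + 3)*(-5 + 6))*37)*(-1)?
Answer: 999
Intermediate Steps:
(((-5*6 + 3)*(-5 + 6))*37)*(-1) = (((-30 + 3)*1)*37)*(-1) = (-27*1*37)*(-1) = -27*37*(-1) = -999*(-1) = 999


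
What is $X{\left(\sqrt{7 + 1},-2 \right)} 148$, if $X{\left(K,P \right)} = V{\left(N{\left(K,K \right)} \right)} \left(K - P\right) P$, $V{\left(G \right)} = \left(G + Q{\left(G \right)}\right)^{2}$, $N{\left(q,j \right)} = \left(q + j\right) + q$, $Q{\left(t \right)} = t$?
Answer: $-170496 - 170496 \sqrt{2} \approx -4.1161 \cdot 10^{5}$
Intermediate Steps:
$N{\left(q,j \right)} = j + 2 q$ ($N{\left(q,j \right)} = \left(j + q\right) + q = j + 2 q$)
$V{\left(G \right)} = 4 G^{2}$ ($V{\left(G \right)} = \left(G + G\right)^{2} = \left(2 G\right)^{2} = 4 G^{2}$)
$X{\left(K,P \right)} = 36 P K^{2} \left(K - P\right)$ ($X{\left(K,P \right)} = 4 \left(K + 2 K\right)^{2} \left(K - P\right) P = 4 \left(3 K\right)^{2} \left(K - P\right) P = 4 \cdot 9 K^{2} \left(K - P\right) P = 36 K^{2} \left(K - P\right) P = 36 P K^{2} \left(K - P\right)$)
$X{\left(\sqrt{7 + 1},-2 \right)} 148 = 36 \left(-2\right) \left(\sqrt{7 + 1}\right)^{2} \left(\sqrt{7 + 1} - -2\right) 148 = 36 \left(-2\right) \left(\sqrt{8}\right)^{2} \left(\sqrt{8} + 2\right) 148 = 36 \left(-2\right) \left(2 \sqrt{2}\right)^{2} \left(2 \sqrt{2} + 2\right) 148 = 36 \left(-2\right) 8 \left(2 + 2 \sqrt{2}\right) 148 = \left(-1152 - 1152 \sqrt{2}\right) 148 = -170496 - 170496 \sqrt{2}$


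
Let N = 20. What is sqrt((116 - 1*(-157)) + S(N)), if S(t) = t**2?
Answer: sqrt(673) ≈ 25.942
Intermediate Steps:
sqrt((116 - 1*(-157)) + S(N)) = sqrt((116 - 1*(-157)) + 20**2) = sqrt((116 + 157) + 400) = sqrt(273 + 400) = sqrt(673)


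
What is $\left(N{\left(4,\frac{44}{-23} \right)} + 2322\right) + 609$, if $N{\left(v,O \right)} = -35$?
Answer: $2896$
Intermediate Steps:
$\left(N{\left(4,\frac{44}{-23} \right)} + 2322\right) + 609 = \left(-35 + 2322\right) + 609 = 2287 + 609 = 2896$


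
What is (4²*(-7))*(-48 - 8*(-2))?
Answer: 3584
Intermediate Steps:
(4²*(-7))*(-48 - 8*(-2)) = (16*(-7))*(-48 + 16) = -112*(-32) = 3584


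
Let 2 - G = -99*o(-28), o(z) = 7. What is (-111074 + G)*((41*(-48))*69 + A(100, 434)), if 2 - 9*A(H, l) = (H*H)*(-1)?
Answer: 14865917306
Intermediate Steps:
A(H, l) = 2/9 + H²/9 (A(H, l) = 2/9 - H*H*(-1)/9 = 2/9 - H²*(-1)/9 = 2/9 - (-1)*H²/9 = 2/9 + H²/9)
G = 695 (G = 2 - (-99)*7 = 2 - 1*(-693) = 2 + 693 = 695)
(-111074 + G)*((41*(-48))*69 + A(100, 434)) = (-111074 + 695)*((41*(-48))*69 + (2/9 + (⅑)*100²)) = -110379*(-1968*69 + (2/9 + (⅑)*10000)) = -110379*(-135792 + (2/9 + 10000/9)) = -110379*(-135792 + 3334/3) = -110379*(-404042/3) = 14865917306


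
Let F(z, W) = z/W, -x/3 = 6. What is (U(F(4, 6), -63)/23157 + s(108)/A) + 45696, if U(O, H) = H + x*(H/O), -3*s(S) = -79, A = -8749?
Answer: 3086016806263/67533531 ≈ 45696.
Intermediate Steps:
x = -18 (x = -3*6 = -18)
s(S) = 79/3 (s(S) = -⅓*(-79) = 79/3)
U(O, H) = H - 18*H/O
(U(F(4, 6), -63)/23157 + s(108)/A) + 45696 = (-63*(-18 + 4/6)/(4/6)/23157 + (79/3)/(-8749)) + 45696 = (-63*(-18 + 4*(⅙))/(4*(⅙))*(1/23157) + (79/3)*(-1/8749)) + 45696 = (-63*(-18 + ⅔)/⅔*(1/23157) - 79/26247) + 45696 = (-63*3/2*(-52/3)*(1/23157) - 79/26247) + 45696 = (1638*(1/23157) - 79/26247) + 45696 = (182/2573 - 79/26247) + 45696 = 4573687/67533531 + 45696 = 3086016806263/67533531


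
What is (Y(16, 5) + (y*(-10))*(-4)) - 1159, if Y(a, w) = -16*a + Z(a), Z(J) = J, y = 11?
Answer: -959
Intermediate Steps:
Y(a, w) = -15*a (Y(a, w) = -16*a + a = -15*a)
(Y(16, 5) + (y*(-10))*(-4)) - 1159 = (-15*16 + (11*(-10))*(-4)) - 1159 = (-240 - 110*(-4)) - 1159 = (-240 + 440) - 1159 = 200 - 1159 = -959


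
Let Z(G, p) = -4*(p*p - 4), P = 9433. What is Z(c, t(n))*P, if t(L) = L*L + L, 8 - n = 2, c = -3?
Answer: -66408320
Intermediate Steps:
n = 6 (n = 8 - 1*2 = 8 - 2 = 6)
t(L) = L + L² (t(L) = L² + L = L + L²)
Z(G, p) = 16 - 4*p² (Z(G, p) = -4*(p² - 4) = -4*(-4 + p²) = 16 - 4*p²)
Z(c, t(n))*P = (16 - 4*36*(1 + 6)²)*9433 = (16 - 4*(6*7)²)*9433 = (16 - 4*42²)*9433 = (16 - 4*1764)*9433 = (16 - 7056)*9433 = -7040*9433 = -66408320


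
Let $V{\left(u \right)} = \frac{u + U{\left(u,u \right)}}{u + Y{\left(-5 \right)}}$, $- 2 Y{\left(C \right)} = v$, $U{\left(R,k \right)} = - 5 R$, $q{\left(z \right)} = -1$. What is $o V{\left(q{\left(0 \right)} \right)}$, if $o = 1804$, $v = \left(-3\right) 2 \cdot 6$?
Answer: $\frac{7216}{17} \approx 424.47$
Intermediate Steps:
$v = -36$ ($v = \left(-6\right) 6 = -36$)
$Y{\left(C \right)} = 18$ ($Y{\left(C \right)} = \left(- \frac{1}{2}\right) \left(-36\right) = 18$)
$V{\left(u \right)} = - \frac{4 u}{18 + u}$ ($V{\left(u \right)} = \frac{u - 5 u}{u + 18} = \frac{\left(-4\right) u}{18 + u} = - \frac{4 u}{18 + u}$)
$o V{\left(q{\left(0 \right)} \right)} = 1804 \left(\left(-4\right) \left(-1\right) \frac{1}{18 - 1}\right) = 1804 \left(\left(-4\right) \left(-1\right) \frac{1}{17}\right) = 1804 \cdot \frac{4}{17} = \frac{7216}{17}$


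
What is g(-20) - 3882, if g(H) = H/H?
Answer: -3881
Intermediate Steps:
g(H) = 1
g(-20) - 3882 = 1 - 3882 = -3881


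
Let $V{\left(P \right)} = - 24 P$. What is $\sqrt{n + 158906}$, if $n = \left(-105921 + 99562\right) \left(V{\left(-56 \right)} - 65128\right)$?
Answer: $\sqrt{405761362} \approx 20144.0$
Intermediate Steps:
$n = 405602456$ ($n = \left(-105921 + 99562\right) \left(\left(-24\right) \left(-56\right) - 65128\right) = - 6359 \left(1344 - 65128\right) = \left(-6359\right) \left(-63784\right) = 405602456$)
$\sqrt{n + 158906} = \sqrt{405602456 + 158906} = \sqrt{405761362}$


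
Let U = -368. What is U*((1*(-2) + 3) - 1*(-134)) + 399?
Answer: -49281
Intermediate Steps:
U*((1*(-2) + 3) - 1*(-134)) + 399 = -368*((1*(-2) + 3) - 1*(-134)) + 399 = -368*((-2 + 3) + 134) + 399 = -368*(1 + 134) + 399 = -368*135 + 399 = -49680 + 399 = -49281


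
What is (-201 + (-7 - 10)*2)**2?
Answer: 55225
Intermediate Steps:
(-201 + (-7 - 10)*2)**2 = (-201 - 17*2)**2 = (-201 - 34)**2 = (-235)**2 = 55225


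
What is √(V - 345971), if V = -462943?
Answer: I*√808914 ≈ 899.4*I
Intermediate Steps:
√(V - 345971) = √(-462943 - 345971) = √(-808914) = I*√808914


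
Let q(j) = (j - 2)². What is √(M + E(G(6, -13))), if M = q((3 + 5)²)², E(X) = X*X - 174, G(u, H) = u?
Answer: √14776198 ≈ 3844.0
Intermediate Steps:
q(j) = (-2 + j)²
E(X) = -174 + X² (E(X) = X² - 174 = -174 + X²)
M = 14776336 (M = ((-2 + (3 + 5)²)²)² = ((-2 + 8²)²)² = ((-2 + 64)²)² = (62²)² = 3844² = 14776336)
√(M + E(G(6, -13))) = √(14776336 + (-174 + 6²)) = √(14776336 + (-174 + 36)) = √(14776336 - 138) = √14776198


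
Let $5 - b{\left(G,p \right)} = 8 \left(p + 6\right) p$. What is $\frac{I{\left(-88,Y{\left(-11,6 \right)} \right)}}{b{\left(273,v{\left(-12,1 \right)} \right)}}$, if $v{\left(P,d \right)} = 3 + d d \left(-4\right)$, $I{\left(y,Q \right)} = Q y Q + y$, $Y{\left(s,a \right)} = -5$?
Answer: $- \frac{2288}{45} \approx -50.844$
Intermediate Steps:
$I{\left(y,Q \right)} = y + y Q^{2}$ ($I{\left(y,Q \right)} = y Q^{2} + y = y + y Q^{2}$)
$v{\left(P,d \right)} = 3 - 4 d^{2}$ ($v{\left(P,d \right)} = 3 + d^{2} \left(-4\right) = 3 - 4 d^{2}$)
$b{\left(G,p \right)} = 5 - p \left(48 + 8 p\right)$ ($b{\left(G,p \right)} = 5 - 8 \left(p + 6\right) p = 5 - 8 \left(6 + p\right) p = 5 - \left(48 + 8 p\right) p = 5 - p \left(48 + 8 p\right)$)
$\frac{I{\left(-88,Y{\left(-11,6 \right)} \right)}}{b{\left(273,v{\left(-12,1 \right)} \right)}} = \frac{\left(-88\right) \left(1 + \left(-5\right)^{2}\right)}{5 - 48 \left(3 - 4 \cdot 1^{2}\right) - 8 \left(3 - 4 \cdot 1^{2}\right)^{2}} = \frac{\left(-88\right) \left(1 + 25\right)}{5 - 48 \left(3 - 4\right) - 8 \left(3 - 4\right)^{2}} = \frac{\left(-88\right) 26}{5 - 48 \left(3 - 4\right) - 8 \left(3 - 4\right)^{2}} = - \frac{2288}{5 - -48 - 8 \left(-1\right)^{2}} = - \frac{2288}{5 + 48 - 8} = - \frac{2288}{45}$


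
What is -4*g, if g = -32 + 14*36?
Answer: -1888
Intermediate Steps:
g = 472 (g = -32 + 504 = 472)
-4*g = -4*472 = -1888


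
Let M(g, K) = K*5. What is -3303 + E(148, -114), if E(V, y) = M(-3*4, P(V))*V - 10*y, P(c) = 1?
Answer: -1423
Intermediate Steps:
M(g, K) = 5*K
E(V, y) = -10*y + 5*V (E(V, y) = (5*1)*V - 10*y = 5*V - 10*y = -10*y + 5*V)
-3303 + E(148, -114) = -3303 + (-10*(-114) + 5*148) = -3303 + (1140 + 740) = -3303 + 1880 = -1423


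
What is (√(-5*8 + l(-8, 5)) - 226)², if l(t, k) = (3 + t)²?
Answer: (226 - I*√15)² ≈ 51061.0 - 1750.6*I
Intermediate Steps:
(√(-5*8 + l(-8, 5)) - 226)² = (√(-5*8 + (3 - 8)²) - 226)² = (√(-40 + (-5)²) - 226)² = (√(-40 + 25) - 226)² = (√(-15) - 226)² = (I*√15 - 226)² = (-226 + I*√15)²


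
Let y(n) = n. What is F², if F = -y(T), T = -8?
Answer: 64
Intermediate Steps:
F = 8 (F = -1*(-8) = 8)
F² = 8² = 64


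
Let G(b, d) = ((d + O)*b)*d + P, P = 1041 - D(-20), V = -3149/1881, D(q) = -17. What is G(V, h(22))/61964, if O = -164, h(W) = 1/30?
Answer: 1806578131/104898855600 ≈ 0.017222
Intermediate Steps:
h(W) = 1/30
V = -3149/1881 (V = -3149*1/1881 = -3149/1881 ≈ -1.6741)
P = 1058 (P = 1041 - 1*(-17) = 1041 + 17 = 1058)
G(b, d) = 1058 + b*d*(-164 + d) (G(b, d) = ((d - 164)*b)*d + 1058 = ((-164 + d)*b)*d + 1058 = (b*(-164 + d))*d + 1058 = b*d*(-164 + d) + 1058 = 1058 + b*d*(-164 + d))
G(V, h(22))/61964 = (1058 - 3149*(1/30)²/1881 - 164*(-3149/1881)*1/30)/61964 = (1058 - 3149/1881*1/900 + 258218/28215)*(1/61964) = (1058 - 3149/1692900 + 258218/28215)*(1/61964) = (1806578131/1692900)*(1/61964) = 1806578131/104898855600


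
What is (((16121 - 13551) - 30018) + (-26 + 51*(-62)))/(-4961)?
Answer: 30636/4961 ≈ 6.1754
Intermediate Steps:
(((16121 - 13551) - 30018) + (-26 + 51*(-62)))/(-4961) = ((2570 - 30018) + (-26 - 3162))*(-1/4961) = (-27448 - 3188)*(-1/4961) = -30636*(-1/4961) = 30636/4961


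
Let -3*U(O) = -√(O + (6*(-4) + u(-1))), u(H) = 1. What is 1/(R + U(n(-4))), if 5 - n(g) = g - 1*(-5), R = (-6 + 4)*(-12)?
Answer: 216/5203 - 3*I*√19/5203 ≈ 0.041515 - 0.0025133*I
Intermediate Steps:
R = 24 (R = -2*(-12) = 24)
n(g) = -g (n(g) = 5 - (g - 1*(-5)) = 5 - (g + 5) = 5 - (5 + g) = 5 + (-5 - g) = -g)
U(O) = √(-23 + O)/3 (U(O) = -(-1)*√(O + (6*(-4) + 1))/3 = -(-1)*√(O + (-24 + 1))/3 = -(-1)*√(O - 23)/3 = -(-1)*√(-23 + O)/3 = √(-23 + O)/3)
1/(R + U(n(-4))) = 1/(24 + √(-23 - 1*(-4))/3) = 1/(24 + √(-23 + 4)/3) = 1/(24 + √(-19)/3) = 1/(24 + (I*√19)/3) = 1/(24 + I*√19/3)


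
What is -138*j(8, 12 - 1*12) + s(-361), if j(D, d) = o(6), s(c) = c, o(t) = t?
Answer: -1189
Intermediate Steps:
j(D, d) = 6
-138*j(8, 12 - 1*12) + s(-361) = -138*6 - 361 = -828 - 361 = -1189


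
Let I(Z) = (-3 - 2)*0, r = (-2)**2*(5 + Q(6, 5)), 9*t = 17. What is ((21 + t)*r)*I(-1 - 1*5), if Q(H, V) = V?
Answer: 0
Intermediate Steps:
t = 17/9 (t = (1/9)*17 = 17/9 ≈ 1.8889)
r = 40 (r = (-2)**2*(5 + 5) = 4*10 = 40)
I(Z) = 0 (I(Z) = -5*0 = 0)
((21 + t)*r)*I(-1 - 1*5) = ((21 + 17/9)*40)*0 = ((206/9)*40)*0 = (8240/9)*0 = 0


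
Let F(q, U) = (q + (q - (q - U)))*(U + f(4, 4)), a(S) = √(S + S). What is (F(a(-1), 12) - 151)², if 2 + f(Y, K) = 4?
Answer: -103 + 476*I*√2 ≈ -103.0 + 673.17*I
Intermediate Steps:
f(Y, K) = 2 (f(Y, K) = -2 + 4 = 2)
a(S) = √2*√S (a(S) = √(2*S) = √2*√S)
F(q, U) = (2 + U)*(U + q) (F(q, U) = (q + (q - (q - U)))*(U + 2) = (q + (q + (U - q)))*(2 + U) = (q + U)*(2 + U) = (U + q)*(2 + U) = (2 + U)*(U + q))
(F(a(-1), 12) - 151)² = ((12² + 2*12 + 2*(√2*√(-1)) + 12*(√2*√(-1))) - 151)² = ((144 + 24 + 2*(√2*I) + 12*(√2*I)) - 151)² = ((144 + 24 + 2*(I*√2) + 12*(I*√2)) - 151)² = ((144 + 24 + 2*I*√2 + 12*I*√2) - 151)² = ((168 + 14*I*√2) - 151)² = (17 + 14*I*√2)²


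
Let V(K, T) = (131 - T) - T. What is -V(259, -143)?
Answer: -417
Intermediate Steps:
V(K, T) = 131 - 2*T
-V(259, -143) = -(131 - 2*(-143)) = -(131 + 286) = -1*417 = -417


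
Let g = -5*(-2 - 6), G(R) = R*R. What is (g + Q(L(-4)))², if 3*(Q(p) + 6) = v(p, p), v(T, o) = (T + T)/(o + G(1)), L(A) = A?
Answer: 98596/81 ≈ 1217.2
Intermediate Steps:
G(R) = R²
v(T, o) = 2*T/(1 + o) (v(T, o) = (T + T)/(o + 1²) = (2*T)/(o + 1) = (2*T)/(1 + o) = 2*T/(1 + o))
Q(p) = -6 + 2*p/(3*(1 + p)) (Q(p) = -6 + (2*p/(1 + p))/3 = -6 + 2*p/(3*(1 + p)))
g = 40 (g = -5*(-8) = 40)
(g + Q(L(-4)))² = (40 + 2*(-9 - 8*(-4))/(3*(1 - 4)))² = (40 + (⅔)*(-9 + 32)/(-3))² = (40 + (⅔)*(-⅓)*23)² = (40 - 46/9)² = (314/9)² = 98596/81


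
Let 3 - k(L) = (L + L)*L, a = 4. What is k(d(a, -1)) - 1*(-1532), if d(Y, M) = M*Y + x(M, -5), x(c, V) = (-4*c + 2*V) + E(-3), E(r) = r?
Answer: 1197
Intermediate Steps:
x(c, V) = -3 - 4*c + 2*V (x(c, V) = (-4*c + 2*V) - 3 = -3 - 4*c + 2*V)
d(Y, M) = -13 - 4*M + M*Y (d(Y, M) = M*Y + (-3 - 4*M + 2*(-5)) = M*Y + (-3 - 4*M - 10) = M*Y + (-13 - 4*M) = -13 - 4*M + M*Y)
k(L) = 3 - 2*L² (k(L) = 3 - (L + L)*L = 3 - 2*L*L = 3 - 2*L²)
k(d(a, -1)) - 1*(-1532) = (3 - 2*(-13 - 4*(-1) - 1*4)²) - 1*(-1532) = (3 - 2*(-13 + 4 - 4)²) + 1532 = (3 - 2*(-13)²) + 1532 = (3 - 2*169) + 1532 = (3 - 338) + 1532 = -335 + 1532 = 1197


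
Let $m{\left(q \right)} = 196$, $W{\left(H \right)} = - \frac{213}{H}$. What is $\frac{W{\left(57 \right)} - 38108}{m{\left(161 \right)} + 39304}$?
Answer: $- \frac{724123}{750500} \approx -0.96485$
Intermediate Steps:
$\frac{W{\left(57 \right)} - 38108}{m{\left(161 \right)} + 39304} = \frac{- \frac{213}{57} - 38108}{196 + 39304} = \frac{\left(-213\right) \frac{1}{57} - 38108}{39500} = \left(- \frac{71}{19} - 38108\right) \frac{1}{39500} = \left(- \frac{724123}{19}\right) \frac{1}{39500} = - \frac{724123}{750500}$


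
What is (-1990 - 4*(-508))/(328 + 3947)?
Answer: 14/1425 ≈ 0.0098246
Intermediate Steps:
(-1990 - 4*(-508))/(328 + 3947) = (-1990 + 2032)/4275 = 42*(1/4275) = 14/1425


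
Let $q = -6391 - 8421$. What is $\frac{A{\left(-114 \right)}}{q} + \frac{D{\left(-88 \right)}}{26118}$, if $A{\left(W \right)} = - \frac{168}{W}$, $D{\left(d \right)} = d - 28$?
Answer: $- \frac{596017}{131256009} \approx -0.0045409$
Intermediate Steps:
$D{\left(d \right)} = -28 + d$ ($D{\left(d \right)} = d - 28 = -28 + d$)
$q = -14812$ ($q = -6391 - 8421 = -14812$)
$\frac{A{\left(-114 \right)}}{q} + \frac{D{\left(-88 \right)}}{26118} = \frac{\left(-168\right) \frac{1}{-114}}{-14812} + \frac{-28 - 88}{26118} = \left(-168\right) \left(- \frac{1}{114}\right) \left(- \frac{1}{14812}\right) - \frac{58}{13059} = \frac{28}{19} \left(- \frac{1}{14812}\right) - \frac{58}{13059} = - \frac{1}{10051} - \frac{58}{13059} = - \frac{596017}{131256009}$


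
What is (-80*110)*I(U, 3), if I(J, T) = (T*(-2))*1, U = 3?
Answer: 52800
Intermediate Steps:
I(J, T) = -2*T (I(J, T) = -2*T*1 = -2*T)
(-80*110)*I(U, 3) = (-80*110)*(-2*3) = -8800*(-6) = 52800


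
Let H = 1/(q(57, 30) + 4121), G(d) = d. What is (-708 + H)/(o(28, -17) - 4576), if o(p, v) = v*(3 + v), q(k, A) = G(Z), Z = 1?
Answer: 2918375/17881236 ≈ 0.16321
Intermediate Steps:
q(k, A) = 1
H = 1/4122 (H = 1/(1 + 4121) = 1/4122 ≈ 0.00024260)
(-708 + H)/(o(28, -17) - 4576) = (-708 + 1/4122)/(-17*(3 - 17) - 4576) = -2918375/(4122*(-17*(-14) - 4576)) = -2918375/(4122*(238 - 4576)) = -2918375/4122/(-4338) = -2918375/4122*(-1/4338) = 2918375/17881236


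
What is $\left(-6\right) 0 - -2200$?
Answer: $2200$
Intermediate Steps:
$\left(-6\right) 0 - -2200 = 0 + 2200 = 2200$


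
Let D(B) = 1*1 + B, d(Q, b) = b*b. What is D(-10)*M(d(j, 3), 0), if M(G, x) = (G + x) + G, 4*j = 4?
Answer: -162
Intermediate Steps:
j = 1 (j = (¼)*4 = 1)
d(Q, b) = b²
D(B) = 1 + B
M(G, x) = x + 2*G
D(-10)*M(d(j, 3), 0) = (1 - 10)*(0 + 2*3²) = -9*(0 + 2*9) = -9*(0 + 18) = -9*18 = -162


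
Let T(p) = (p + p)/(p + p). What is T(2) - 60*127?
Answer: -7619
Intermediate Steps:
T(p) = 1 (T(p) = (2*p)/((2*p)) = (2*p)*(1/(2*p)) = 1)
T(2) - 60*127 = 1 - 60*127 = 1 - 7620 = -7619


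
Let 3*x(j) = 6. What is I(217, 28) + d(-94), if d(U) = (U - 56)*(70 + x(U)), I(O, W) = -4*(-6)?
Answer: -10776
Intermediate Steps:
x(j) = 2 (x(j) = (⅓)*6 = 2)
I(O, W) = 24
d(U) = -4032 + 72*U (d(U) = (U - 56)*(70 + 2) = (-56 + U)*72 = -4032 + 72*U)
I(217, 28) + d(-94) = 24 + (-4032 + 72*(-94)) = 24 + (-4032 - 6768) = 24 - 10800 = -10776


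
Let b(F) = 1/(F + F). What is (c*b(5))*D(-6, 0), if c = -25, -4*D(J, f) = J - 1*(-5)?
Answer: -5/8 ≈ -0.62500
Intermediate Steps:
D(J, f) = -5/4 - J/4 (D(J, f) = -(J - 1*(-5))/4 = -(J + 5)/4 = -(5 + J)/4 = -5/4 - J/4)
b(F) = 1/(2*F)
(c*b(5))*D(-6, 0) = (-25/(2*5))*(-5/4 - ¼*(-6)) = (-25/(2*5))*(-5/4 + 3/2) = -25*⅒*(¼) = -5/2*¼ = -5/8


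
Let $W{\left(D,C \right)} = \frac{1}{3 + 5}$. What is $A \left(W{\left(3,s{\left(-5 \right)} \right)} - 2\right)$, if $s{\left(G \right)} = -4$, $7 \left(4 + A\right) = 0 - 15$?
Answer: $\frac{645}{56} \approx 11.518$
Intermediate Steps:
$A = - \frac{43}{7}$ ($A = -4 + \frac{0 - 15}{7} = -4 + \frac{1}{7} \left(-15\right) = -4 - \frac{15}{7} = - \frac{43}{7} \approx -6.1429$)
$W{\left(D,C \right)} = \frac{1}{8}$
$A \left(W{\left(3,s{\left(-5 \right)} \right)} - 2\right) = - \frac{43 \left(\frac{1}{8} - 2\right)}{7} = \left(- \frac{43}{7}\right) \left(- \frac{15}{8}\right) = \frac{645}{56}$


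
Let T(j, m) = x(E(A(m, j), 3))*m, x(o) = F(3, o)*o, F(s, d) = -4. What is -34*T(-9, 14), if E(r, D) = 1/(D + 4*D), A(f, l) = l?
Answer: 1904/15 ≈ 126.93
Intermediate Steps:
E(r, D) = 1/(5*D)
x(o) = -4*o
T(j, m) = -4*m/15 (T(j, m) = (-4/(5*3))*m = (-4*1/15)*m = -4*m/15)
-34*T(-9, 14) = -(-136)*14/15 = -34*(-56/15) = 1904/15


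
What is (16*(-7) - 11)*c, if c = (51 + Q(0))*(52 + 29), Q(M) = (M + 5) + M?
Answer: -557928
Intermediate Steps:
Q(M) = 5 + 2*M (Q(M) = (5 + M) + M = 5 + 2*M)
c = 4536 (c = (51 + (5 + 2*0))*(52 + 29) = (51 + (5 + 0))*81 = (51 + 5)*81 = 56*81 = 4536)
(16*(-7) - 11)*c = (16*(-7) - 11)*4536 = (-112 - 11)*4536 = -123*4536 = -557928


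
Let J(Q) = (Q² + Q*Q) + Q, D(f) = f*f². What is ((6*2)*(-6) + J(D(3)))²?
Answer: 1996569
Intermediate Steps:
D(f) = f³
J(Q) = Q + 2*Q² (J(Q) = (Q² + Q²) + Q = 2*Q² + Q = Q + 2*Q²)
((6*2)*(-6) + J(D(3)))² = ((6*2)*(-6) + 3³*(1 + 2*3³))² = (12*(-6) + 27*(1 + 2*27))² = (-72 + 27*(1 + 54))² = (-72 + 27*55)² = (-72 + 1485)² = 1413² = 1996569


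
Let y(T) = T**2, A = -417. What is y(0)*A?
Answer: 0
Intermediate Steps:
y(0)*A = 0**2*(-417) = 0*(-417) = 0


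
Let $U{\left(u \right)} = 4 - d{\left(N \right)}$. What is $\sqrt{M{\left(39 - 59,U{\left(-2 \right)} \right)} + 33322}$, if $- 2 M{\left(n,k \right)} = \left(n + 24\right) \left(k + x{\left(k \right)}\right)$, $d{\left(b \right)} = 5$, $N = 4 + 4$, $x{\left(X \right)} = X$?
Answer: $\sqrt{33326} \approx 182.55$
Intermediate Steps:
$N = 8$
$U{\left(u \right)} = -1$ ($U{\left(u \right)} = 4 - 5 = -1$)
$M{\left(n,k \right)} = - k \left(24 + n\right)$ ($M{\left(n,k \right)} = - \frac{\left(n + 24\right) \left(k + k\right)}{2} = - \frac{\left(24 + n\right) 2 k}{2} = - \frac{2 k \left(24 + n\right)}{2} = - k \left(24 + n\right)$)
$\sqrt{M{\left(39 - 59,U{\left(-2 \right)} \right)} + 33322} = \sqrt{- (-24 - \left(39 - 59\right)) + 33322} = \sqrt{- (-24 - -20) + 33322} = \sqrt{- (-24 + 20) + 33322} = \sqrt{\left(-1\right) \left(-4\right) + 33322} = \sqrt{4 + 33322} = \sqrt{33326}$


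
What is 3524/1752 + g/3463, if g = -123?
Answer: 2997029/1516794 ≈ 1.9759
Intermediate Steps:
3524/1752 + g/3463 = 3524/1752 - 123/3463 = 3524*(1/1752) - 123*1/3463 = 881/438 - 123/3463 = 2997029/1516794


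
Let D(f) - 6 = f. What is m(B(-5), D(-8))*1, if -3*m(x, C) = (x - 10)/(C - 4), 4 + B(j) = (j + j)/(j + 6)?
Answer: -4/3 ≈ -1.3333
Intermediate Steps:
D(f) = 6 + f
B(j) = -4 + 2*j/(6 + j) (B(j) = -4 + (j + j)/(j + 6) = -4 + (2*j)/(6 + j) = -4 + 2*j/(6 + j))
m(x, C) = -(-10 + x)/(3*(-4 + C)) (m(x, C) = -(x - 10)/(3*(C - 4)) = -(-10 + x)/(3*(-4 + C)))
m(B(-5), D(-8))*1 = ((10 - 2*(-12 - 1*(-5))/(6 - 5))/(3*(-4 + (6 - 8))))*1 = ((10 - 2*(-12 + 5)/1)/(3*(-4 - 2)))*1 = ((⅓)*(10 - 2*(-7))/(-6))*1 = ((⅓)*(-⅙)*(10 - 1*(-14)))*1 = ((⅓)*(-⅙)*(10 + 14))*1 = ((⅓)*(-⅙)*24)*1 = -4/3*1 = -4/3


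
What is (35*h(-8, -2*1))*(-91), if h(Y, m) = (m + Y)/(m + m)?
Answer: -15925/2 ≈ -7962.5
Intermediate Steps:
h(Y, m) = (Y + m)/(2*m) (h(Y, m) = (Y + m)/((2*m)) = (Y + m)*(1/(2*m)) = (Y + m)/(2*m))
(35*h(-8, -2*1))*(-91) = (35*((-8 - 2*1)/(2*((-2*1)))))*(-91) = (35*((½)*(-8 - 2)/(-2)))*(-91) = (35*((½)*(-½)*(-10)))*(-91) = (35*(5/2))*(-91) = (175/2)*(-91) = -15925/2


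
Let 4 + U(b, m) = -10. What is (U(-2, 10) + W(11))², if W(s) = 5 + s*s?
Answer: 12544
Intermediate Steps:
W(s) = 5 + s²
U(b, m) = -14 (U(b, m) = -4 - 10 = -14)
(U(-2, 10) + W(11))² = (-14 + (5 + 11²))² = (-14 + (5 + 121))² = (-14 + 126)² = 112² = 12544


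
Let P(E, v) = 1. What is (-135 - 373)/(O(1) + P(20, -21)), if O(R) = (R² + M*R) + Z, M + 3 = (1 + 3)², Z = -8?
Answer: -508/7 ≈ -72.571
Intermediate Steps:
M = 13 (M = -3 + (1 + 3)² = -3 + 4² = -3 + 16 = 13)
O(R) = -8 + R² + 13*R (O(R) = (R² + 13*R) - 8 = -8 + R² + 13*R)
(-135 - 373)/(O(1) + P(20, -21)) = (-135 - 373)/((-8 + 1² + 13*1) + 1) = -508/((-8 + 1 + 13) + 1) = -508/(6 + 1) = -508/7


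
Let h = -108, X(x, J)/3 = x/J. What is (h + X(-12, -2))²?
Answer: 8100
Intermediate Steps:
X(x, J) = 3*x/J (X(x, J) = 3*(x/J) = 3*x/J)
(h + X(-12, -2))² = (-108 + 3*(-12)/(-2))² = (-108 + 3*(-12)*(-½))² = (-108 + 18)² = (-90)² = 8100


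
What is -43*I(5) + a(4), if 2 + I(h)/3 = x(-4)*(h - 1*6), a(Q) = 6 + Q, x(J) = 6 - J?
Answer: 1558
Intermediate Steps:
I(h) = -186 + 30*h (I(h) = -6 + 3*((6 - 1*(-4))*(h - 1*6)) = -6 + 3*((6 + 4)*(h - 6)) = -6 + 3*(10*(-6 + h)) = -6 + 3*(-60 + 10*h) = -6 + (-180 + 30*h) = -186 + 30*h)
-43*I(5) + a(4) = -43*(-186 + 30*5) + (6 + 4) = -43*(-186 + 150) + 10 = -43*(-36) + 10 = 1548 + 10 = 1558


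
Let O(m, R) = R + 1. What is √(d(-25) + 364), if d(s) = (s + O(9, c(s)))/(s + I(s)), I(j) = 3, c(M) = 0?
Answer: 4*√2761/11 ≈ 19.107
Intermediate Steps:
O(m, R) = 1 + R
d(s) = (1 + s)/(3 + s) (d(s) = (s + (1 + 0))/(s + 3) = (s + 1)/(3 + s) = (1 + s)/(3 + s))
√(d(-25) + 364) = √((1 - 25)/(3 - 25) + 364) = √(-24/(-22) + 364) = √(-1/22*(-24) + 364) = √(12/11 + 364) = √(4016/11) = 4*√2761/11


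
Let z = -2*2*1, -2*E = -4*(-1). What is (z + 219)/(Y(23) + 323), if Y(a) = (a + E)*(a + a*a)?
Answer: 43/2383 ≈ 0.018044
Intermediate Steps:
E = -2 (E = -(-2)*(-1) = -1/2*4 = -2)
z = -4 (z = -4*1 = -4)
Y(a) = (-2 + a)*(a + a**2) (Y(a) = (a - 2)*(a + a*a) = (-2 + a)*(a + a**2))
(z + 219)/(Y(23) + 323) = (-4 + 219)/(23*(-2 + 23**2 - 1*23) + 323) = 215/(23*(-2 + 529 - 23) + 323) = 215/(23*504 + 323) = 215/(11592 + 323) = 215/11915 = 215*(1/11915) = 43/2383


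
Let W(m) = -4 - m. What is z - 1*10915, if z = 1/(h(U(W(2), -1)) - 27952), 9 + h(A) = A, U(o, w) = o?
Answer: -305259806/27967 ≈ -10915.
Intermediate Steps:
h(A) = -9 + A
z = -1/27967 (z = 1/((-9 + (-4 - 1*2)) - 27952) = 1/((-9 + (-4 - 2)) - 27952) = 1/((-9 - 6) - 27952) = 1/(-15 - 27952) = 1/(-27967) = -1/27967 ≈ -3.5756e-5)
z - 1*10915 = -1/27967 - 1*10915 = -1/27967 - 10915 = -305259806/27967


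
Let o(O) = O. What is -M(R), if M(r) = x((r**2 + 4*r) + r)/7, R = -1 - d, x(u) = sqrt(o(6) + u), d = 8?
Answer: -sqrt(42)/7 ≈ -0.92582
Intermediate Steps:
x(u) = sqrt(6 + u)
R = -9 (R = -1 - 1*8 = -1 - 8 = -9)
M(r) = sqrt(6 + r**2 + 5*r)/7 (M(r) = sqrt(6 + ((r**2 + 4*r) + r))/7 = sqrt(6 + (r**2 + 5*r))*(1/7) = sqrt(6 + r**2 + 5*r)*(1/7) = sqrt(6 + r**2 + 5*r)/7)
-M(R) = -sqrt(6 - 9*(5 - 9))/7 = -sqrt(6 - 9*(-4))/7 = -sqrt(6 + 36)/7 = -sqrt(42)/7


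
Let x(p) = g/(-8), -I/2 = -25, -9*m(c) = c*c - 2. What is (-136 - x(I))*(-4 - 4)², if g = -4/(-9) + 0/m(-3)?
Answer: -78304/9 ≈ -8700.4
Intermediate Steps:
m(c) = 2/9 - c²/9 (m(c) = -(c*c - 2)/9 = -(c² - 2)/9 = -(-2 + c²)/9 = 2/9 - c²/9)
I = 50 (I = -2*(-25) = 50)
g = 4/9 (g = -4/(-9) + 0/(2/9 - ⅑*(-3)²) = -4*(-⅑) + 0/(2/9 - ⅑*9) = 4/9 + 0/(2/9 - 1) = 4/9 + 0/(-7/9) = 4/9 + 0*(-9/7) = 4/9 + 0 = 4/9 ≈ 0.44444)
x(p) = -1/18 (x(p) = (4/9)/(-8) = (4/9)*(-⅛) = -1/18)
(-136 - x(I))*(-4 - 4)² = (-136 - 1*(-1/18))*(-4 - 4)² = (-136 + 1/18)*(-8)² = -2447/18*64 = -78304/9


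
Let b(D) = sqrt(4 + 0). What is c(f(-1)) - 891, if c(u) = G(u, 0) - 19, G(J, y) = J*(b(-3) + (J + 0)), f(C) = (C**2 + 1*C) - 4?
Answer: -902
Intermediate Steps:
b(D) = 2 (b(D) = sqrt(4) = 2)
f(C) = -4 + C + C**2 (f(C) = (C**2 + C) - 4 = (C + C**2) - 4 = -4 + C + C**2)
G(J, y) = J*(2 + J) (G(J, y) = J*(2 + (J + 0)) = J*(2 + J))
c(u) = -19 + u*(2 + u) (c(u) = u*(2 + u) - 19 = -19 + u*(2 + u))
c(f(-1)) - 891 = (-19 + (-4 - 1 + (-1)**2)*(2 + (-4 - 1 + (-1)**2))) - 891 = (-19 + (-4 - 1 + 1)*(2 + (-4 - 1 + 1))) - 891 = (-19 - 4*(2 - 4)) - 891 = (-19 - 4*(-2)) - 891 = (-19 + 8) - 891 = -11 - 891 = -902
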